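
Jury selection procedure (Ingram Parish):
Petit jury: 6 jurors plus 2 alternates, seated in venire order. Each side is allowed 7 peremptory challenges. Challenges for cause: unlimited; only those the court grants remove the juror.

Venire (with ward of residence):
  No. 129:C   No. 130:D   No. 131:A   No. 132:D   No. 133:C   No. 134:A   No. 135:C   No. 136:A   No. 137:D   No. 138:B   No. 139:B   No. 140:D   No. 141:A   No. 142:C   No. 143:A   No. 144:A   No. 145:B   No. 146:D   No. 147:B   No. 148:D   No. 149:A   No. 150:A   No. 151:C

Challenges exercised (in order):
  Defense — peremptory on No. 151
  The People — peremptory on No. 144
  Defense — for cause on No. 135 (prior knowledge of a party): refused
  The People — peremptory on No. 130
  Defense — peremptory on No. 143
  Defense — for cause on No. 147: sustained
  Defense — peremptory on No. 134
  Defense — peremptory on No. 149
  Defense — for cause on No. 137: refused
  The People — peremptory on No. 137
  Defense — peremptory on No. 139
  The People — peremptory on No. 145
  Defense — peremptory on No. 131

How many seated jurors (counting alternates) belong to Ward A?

Removed: #130, #131, #134, #137, #139, #143, #144, #145, #147, #149, #151.
Seated (8 incl. alternates): #129, #132, #133, #135, #136, #138, #140, #141.
Of those, in Ward A: #136, #141 → 2.

2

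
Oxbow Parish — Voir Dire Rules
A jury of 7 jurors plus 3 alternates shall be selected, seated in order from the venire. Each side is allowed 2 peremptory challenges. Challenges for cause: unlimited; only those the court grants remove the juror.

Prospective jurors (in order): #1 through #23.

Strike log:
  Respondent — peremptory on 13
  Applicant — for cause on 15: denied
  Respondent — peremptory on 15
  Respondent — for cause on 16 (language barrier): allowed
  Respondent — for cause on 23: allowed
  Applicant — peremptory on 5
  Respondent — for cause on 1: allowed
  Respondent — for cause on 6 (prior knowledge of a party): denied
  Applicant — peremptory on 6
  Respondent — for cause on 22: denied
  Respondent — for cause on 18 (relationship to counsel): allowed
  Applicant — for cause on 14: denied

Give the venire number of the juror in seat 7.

10

Removed: #1, #5, #6, #13, #15, #16, #18, #23. (#14, #22 stay — for-cause denied.)
Filling seats in venire order through position 7: #2, #3, #4, #7, #8, #9, #10.
So seat 7 is #10.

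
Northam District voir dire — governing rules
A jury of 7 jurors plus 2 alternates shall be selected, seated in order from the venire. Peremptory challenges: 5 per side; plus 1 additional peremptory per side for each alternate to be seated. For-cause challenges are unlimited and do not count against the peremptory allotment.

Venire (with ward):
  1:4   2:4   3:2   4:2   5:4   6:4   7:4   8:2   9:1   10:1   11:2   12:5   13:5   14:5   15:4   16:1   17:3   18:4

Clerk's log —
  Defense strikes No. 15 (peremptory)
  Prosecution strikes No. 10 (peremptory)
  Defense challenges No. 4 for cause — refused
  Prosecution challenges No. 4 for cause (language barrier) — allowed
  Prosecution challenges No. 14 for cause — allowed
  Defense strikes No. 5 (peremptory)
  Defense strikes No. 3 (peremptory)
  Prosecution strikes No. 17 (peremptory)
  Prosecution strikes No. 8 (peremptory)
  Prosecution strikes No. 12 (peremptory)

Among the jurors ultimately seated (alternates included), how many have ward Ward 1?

2

Removed: #3, #4, #5, #8, #10, #12, #14, #15, #17.
Seated (9 incl. alternates): #1, #2, #6, #7, #9, #11, #13, #16, #18.
Of those, in Ward 1: #9, #16 → 2.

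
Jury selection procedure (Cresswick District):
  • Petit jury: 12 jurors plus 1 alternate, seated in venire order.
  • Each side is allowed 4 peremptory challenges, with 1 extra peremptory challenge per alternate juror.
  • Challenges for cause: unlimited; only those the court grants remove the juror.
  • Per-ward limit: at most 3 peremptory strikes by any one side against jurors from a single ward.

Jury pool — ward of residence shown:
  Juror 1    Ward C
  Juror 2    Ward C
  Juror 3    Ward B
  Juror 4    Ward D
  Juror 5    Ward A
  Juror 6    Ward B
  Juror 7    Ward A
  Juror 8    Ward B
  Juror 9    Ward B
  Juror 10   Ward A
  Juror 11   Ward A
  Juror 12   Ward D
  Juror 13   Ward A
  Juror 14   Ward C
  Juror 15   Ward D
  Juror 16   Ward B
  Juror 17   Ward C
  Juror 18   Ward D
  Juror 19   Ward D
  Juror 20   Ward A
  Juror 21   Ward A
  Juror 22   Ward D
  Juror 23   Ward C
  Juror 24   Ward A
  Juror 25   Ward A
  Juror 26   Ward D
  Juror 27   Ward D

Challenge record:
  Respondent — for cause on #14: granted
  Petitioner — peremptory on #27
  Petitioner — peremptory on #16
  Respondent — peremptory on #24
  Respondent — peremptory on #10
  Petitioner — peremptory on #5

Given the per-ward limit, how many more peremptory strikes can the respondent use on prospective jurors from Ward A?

Respondent peremptories so far: #24, #10 — 2 of 5 used, 3 left overall.
Against Ward A: #24, #10 — 2 used; per-ward cap 3 leaves 1.
Binding limit: min(3, 1) = 1.

1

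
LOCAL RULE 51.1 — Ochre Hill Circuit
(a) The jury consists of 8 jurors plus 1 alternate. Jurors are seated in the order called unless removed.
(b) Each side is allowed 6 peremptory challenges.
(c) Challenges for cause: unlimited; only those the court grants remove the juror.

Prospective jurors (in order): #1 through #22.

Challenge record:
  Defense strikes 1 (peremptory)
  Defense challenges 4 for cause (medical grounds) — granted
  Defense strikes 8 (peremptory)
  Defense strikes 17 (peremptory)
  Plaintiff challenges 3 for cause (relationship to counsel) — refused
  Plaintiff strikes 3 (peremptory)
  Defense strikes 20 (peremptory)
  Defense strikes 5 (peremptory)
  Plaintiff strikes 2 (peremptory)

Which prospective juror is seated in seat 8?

14

Removed: #1, #2, #3, #4, #5, #8, #17, #20.
Seating in order: seats 1–8 → #6, #7, #9, #10, #11, #12, #13, #14; alternates → #15.
So seat 8 is #14.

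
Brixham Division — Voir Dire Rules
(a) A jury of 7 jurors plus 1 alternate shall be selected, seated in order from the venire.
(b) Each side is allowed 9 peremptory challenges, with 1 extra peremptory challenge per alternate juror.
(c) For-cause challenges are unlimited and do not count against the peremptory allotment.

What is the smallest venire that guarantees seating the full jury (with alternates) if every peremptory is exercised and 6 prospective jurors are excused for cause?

Seats to fill: 7 + 1 alternates = 8.
Peremptories: 9 + 1×1 = 10 per side × 2 sides = 20.
For-cause removals: 6.
Minimum venire: 8 + 20 + 6 = 34.

34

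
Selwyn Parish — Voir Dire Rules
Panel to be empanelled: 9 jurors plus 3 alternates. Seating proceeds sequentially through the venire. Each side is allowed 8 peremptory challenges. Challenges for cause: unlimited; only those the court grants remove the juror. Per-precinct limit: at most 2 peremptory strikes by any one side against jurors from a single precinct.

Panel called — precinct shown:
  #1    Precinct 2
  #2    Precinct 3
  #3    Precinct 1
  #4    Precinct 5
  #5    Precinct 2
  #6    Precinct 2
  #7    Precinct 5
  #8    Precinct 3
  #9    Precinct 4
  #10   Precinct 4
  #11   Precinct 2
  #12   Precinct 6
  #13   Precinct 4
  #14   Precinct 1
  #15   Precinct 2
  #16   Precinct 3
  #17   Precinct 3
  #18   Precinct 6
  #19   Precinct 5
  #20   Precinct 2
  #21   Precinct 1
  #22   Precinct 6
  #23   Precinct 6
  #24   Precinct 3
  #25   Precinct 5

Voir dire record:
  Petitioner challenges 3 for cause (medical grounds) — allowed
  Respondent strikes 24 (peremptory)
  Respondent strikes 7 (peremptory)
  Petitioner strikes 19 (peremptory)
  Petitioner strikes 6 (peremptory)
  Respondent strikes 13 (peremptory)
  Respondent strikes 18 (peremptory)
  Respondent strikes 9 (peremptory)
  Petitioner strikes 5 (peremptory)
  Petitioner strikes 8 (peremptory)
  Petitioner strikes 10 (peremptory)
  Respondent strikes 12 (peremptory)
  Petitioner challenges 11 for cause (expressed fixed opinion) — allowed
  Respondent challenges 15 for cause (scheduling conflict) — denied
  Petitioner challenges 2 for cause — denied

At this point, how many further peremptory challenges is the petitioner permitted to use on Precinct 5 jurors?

1

Petitioner peremptories so far: #19, #6, #5, #8, #10 — 5 of 8 used, 3 left overall.
Against Precinct 5: #19 — 1 used; per-precinct cap 2 leaves 1.
Binding limit: min(3, 1) = 1.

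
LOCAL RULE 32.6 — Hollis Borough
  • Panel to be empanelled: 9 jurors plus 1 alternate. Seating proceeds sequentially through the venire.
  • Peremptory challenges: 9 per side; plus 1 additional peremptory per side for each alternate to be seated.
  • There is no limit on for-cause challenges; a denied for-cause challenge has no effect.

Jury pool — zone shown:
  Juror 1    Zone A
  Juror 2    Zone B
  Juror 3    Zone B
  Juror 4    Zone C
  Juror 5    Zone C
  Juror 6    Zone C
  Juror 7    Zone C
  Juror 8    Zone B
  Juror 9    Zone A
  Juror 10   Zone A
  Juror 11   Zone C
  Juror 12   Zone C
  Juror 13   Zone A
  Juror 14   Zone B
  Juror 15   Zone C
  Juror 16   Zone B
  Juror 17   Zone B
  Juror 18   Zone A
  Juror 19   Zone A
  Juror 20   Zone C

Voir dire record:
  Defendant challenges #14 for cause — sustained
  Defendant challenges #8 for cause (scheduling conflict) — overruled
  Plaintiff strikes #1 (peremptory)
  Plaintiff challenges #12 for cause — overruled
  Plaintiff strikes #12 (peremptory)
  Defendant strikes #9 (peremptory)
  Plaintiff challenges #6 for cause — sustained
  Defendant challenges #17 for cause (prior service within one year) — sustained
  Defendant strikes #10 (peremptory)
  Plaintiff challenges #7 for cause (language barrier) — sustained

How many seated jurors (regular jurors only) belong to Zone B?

4

Removed: #1, #6, #7, #9, #10, #12, #14, #17.
Seated jurors 1–9: #2, #3, #4, #5, #8, #11, #13, #15, #16 (alternates #18 not counted).
Of those, in Zone B: #2, #3, #8, #16 → 4.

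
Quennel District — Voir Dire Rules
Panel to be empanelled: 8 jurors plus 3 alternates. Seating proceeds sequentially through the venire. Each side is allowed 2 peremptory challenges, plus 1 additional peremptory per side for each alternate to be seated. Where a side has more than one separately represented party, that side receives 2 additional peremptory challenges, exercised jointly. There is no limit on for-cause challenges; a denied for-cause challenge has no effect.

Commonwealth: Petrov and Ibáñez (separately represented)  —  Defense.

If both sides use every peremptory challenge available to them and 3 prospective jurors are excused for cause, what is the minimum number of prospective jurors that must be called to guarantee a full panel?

Seats to fill: 8 + 3 alternates = 11.
Peremptories — Commonwealth: 2 + 1×3 + 2 = 7; Defense: 2 + 1×3 = 5; total 12.
For-cause removals: 3.
Minimum venire: 11 + 12 + 3 = 26.

26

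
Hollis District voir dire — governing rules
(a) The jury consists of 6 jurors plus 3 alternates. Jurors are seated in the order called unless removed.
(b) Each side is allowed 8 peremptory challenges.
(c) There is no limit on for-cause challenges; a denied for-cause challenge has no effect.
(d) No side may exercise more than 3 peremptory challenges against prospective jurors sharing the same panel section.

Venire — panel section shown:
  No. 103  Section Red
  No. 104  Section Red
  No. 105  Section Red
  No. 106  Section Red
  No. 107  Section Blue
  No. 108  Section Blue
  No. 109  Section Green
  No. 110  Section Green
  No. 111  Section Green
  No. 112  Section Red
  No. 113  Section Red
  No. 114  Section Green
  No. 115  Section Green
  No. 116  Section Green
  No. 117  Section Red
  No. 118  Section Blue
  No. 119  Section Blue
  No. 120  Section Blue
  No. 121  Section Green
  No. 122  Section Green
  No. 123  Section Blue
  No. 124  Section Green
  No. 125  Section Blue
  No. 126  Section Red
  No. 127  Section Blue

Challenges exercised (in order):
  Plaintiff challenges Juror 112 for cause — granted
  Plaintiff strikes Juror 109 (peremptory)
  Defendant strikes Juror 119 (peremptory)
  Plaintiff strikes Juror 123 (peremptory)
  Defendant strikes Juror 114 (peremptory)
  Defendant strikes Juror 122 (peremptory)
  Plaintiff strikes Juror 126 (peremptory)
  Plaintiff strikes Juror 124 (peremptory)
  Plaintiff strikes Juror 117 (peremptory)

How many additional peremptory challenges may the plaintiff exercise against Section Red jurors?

Plaintiff peremptories so far: #109, #123, #126, #124, #117 — 5 of 8 used, 3 left overall.
Against Section Red: #126, #117 — 2 used; per-section cap 3 leaves 1.
Binding limit: min(3, 1) = 1.

1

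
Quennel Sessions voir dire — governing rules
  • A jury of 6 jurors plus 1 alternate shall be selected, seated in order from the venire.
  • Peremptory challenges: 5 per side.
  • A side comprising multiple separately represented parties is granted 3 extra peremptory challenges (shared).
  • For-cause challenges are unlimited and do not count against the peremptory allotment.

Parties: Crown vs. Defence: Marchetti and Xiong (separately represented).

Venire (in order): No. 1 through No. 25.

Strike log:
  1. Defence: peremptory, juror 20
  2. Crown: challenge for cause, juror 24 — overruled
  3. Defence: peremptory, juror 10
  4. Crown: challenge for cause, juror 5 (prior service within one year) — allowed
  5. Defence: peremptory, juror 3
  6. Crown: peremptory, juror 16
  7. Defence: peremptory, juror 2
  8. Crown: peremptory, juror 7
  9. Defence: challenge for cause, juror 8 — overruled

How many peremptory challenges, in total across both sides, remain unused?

7

Crown allotment: 5. Defence allotment: 5 base + 3 multi-party = 8.
Crown peremptories used: #16, #7 — 2 (for-cause on #24, #5 don't count).
Defence peremptories used: #20, #10, #3, #2 — 4 (the for-cause on #8 doesn't count).
Remaining: (5 − 2) + (8 − 4) = 7.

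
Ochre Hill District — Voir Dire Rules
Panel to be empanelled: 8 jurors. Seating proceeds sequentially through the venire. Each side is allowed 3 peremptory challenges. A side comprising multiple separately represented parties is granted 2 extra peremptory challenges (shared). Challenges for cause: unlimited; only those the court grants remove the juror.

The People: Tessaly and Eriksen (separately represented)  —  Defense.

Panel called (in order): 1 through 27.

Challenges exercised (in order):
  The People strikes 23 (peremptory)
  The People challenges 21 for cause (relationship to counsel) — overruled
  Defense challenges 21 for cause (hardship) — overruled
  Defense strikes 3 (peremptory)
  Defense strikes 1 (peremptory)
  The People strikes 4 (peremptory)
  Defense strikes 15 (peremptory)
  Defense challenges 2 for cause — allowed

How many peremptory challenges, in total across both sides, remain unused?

3

The People allotment: 3 base + 2 multi-party = 5. Defense allotment: 3.
The People peremptories used: #23, #4 — 2 (the for-cause on #21 doesn't count).
Defense peremptories used: #3, #1, #15 — 3 (for-cause on #21, #2 don't count).
Remaining: (5 − 2) + (3 − 3) = 3.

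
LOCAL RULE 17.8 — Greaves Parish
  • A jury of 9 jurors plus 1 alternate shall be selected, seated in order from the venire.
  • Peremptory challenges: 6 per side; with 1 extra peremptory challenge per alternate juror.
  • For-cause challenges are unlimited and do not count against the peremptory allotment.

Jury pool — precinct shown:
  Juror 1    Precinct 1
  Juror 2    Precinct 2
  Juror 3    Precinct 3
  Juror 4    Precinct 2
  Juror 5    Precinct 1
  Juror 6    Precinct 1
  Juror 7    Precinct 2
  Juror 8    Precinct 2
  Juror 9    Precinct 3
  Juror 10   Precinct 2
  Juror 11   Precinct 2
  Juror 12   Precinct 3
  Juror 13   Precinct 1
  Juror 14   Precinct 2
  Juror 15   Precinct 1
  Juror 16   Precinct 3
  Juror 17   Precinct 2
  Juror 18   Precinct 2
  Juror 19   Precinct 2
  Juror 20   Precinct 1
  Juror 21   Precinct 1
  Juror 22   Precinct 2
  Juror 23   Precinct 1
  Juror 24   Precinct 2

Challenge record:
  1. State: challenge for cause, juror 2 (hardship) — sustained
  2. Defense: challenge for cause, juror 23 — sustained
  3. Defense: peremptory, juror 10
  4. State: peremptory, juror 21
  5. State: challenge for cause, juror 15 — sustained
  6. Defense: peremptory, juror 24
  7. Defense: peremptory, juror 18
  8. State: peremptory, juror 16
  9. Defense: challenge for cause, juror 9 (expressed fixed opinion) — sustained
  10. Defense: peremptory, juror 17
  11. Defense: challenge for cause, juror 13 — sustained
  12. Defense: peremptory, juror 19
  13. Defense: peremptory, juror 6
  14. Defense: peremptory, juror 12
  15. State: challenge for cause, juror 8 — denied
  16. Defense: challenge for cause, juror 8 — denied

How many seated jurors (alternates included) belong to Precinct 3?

1

Removed: #2, #6, #9, #10, #12, #13, #15, #16, #17, #18, #19, #21, #23, #24.
Seated (10 incl. alternates): #1, #3, #4, #5, #7, #8, #11, #14, #20, #22.
Of those, in Precinct 3: #3 → 1.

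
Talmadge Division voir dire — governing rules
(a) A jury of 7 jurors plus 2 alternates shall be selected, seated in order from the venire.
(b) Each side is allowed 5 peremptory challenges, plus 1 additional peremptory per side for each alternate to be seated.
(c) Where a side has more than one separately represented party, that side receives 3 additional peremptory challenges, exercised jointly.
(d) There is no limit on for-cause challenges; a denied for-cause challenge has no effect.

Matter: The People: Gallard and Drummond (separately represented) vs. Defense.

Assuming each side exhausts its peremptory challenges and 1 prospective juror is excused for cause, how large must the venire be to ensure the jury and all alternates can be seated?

Seats to fill: 7 + 2 alternates = 9.
Peremptories — The People: 5 + 1×2 + 3 = 10; Defense: 5 + 1×2 = 7; total 17.
For-cause removals: 1.
Minimum venire: 9 + 17 + 1 = 27.

27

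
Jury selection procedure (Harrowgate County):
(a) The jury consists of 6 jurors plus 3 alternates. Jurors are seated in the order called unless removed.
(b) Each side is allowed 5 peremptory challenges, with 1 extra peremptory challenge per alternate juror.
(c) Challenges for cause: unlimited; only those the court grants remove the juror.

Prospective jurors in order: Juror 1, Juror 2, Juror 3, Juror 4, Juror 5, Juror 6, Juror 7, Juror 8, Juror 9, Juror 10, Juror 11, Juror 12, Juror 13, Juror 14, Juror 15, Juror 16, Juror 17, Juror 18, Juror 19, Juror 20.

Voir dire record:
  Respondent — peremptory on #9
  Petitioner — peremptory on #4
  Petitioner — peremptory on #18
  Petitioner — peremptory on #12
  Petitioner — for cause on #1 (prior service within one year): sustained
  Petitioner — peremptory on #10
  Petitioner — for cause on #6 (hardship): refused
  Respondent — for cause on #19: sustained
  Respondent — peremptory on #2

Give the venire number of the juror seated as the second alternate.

Removed: #1, #2, #4, #9, #10, #12, #18, #19. (#6 stays — for-cause denied.)
Seating in order: seats 1–6 → #3, #5, #6, #7, #8, #11; alternates → #13, #14, #15.
So alternate 2 is #14.

14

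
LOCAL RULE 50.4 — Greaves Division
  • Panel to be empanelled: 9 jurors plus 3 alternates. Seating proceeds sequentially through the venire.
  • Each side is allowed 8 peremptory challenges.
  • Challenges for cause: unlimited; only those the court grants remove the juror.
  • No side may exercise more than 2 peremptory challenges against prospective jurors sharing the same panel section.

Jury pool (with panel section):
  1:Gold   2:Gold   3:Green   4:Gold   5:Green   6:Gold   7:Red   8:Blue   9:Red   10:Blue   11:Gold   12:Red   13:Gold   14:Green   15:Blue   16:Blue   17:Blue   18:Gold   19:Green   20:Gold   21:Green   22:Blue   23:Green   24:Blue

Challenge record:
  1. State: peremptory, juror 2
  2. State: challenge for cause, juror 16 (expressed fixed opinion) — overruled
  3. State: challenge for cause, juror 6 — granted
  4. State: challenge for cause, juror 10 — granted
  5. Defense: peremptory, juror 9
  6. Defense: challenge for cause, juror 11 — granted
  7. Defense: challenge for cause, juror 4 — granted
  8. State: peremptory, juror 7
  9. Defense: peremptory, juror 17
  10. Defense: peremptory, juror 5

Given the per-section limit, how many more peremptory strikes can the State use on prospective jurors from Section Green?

State peremptories so far: #2, #7 — 2 of 8 used, 6 left overall.
Against Section Green: none yet — per-section cap 2 leaves 2.
Binding limit: min(6, 2) = 2.

2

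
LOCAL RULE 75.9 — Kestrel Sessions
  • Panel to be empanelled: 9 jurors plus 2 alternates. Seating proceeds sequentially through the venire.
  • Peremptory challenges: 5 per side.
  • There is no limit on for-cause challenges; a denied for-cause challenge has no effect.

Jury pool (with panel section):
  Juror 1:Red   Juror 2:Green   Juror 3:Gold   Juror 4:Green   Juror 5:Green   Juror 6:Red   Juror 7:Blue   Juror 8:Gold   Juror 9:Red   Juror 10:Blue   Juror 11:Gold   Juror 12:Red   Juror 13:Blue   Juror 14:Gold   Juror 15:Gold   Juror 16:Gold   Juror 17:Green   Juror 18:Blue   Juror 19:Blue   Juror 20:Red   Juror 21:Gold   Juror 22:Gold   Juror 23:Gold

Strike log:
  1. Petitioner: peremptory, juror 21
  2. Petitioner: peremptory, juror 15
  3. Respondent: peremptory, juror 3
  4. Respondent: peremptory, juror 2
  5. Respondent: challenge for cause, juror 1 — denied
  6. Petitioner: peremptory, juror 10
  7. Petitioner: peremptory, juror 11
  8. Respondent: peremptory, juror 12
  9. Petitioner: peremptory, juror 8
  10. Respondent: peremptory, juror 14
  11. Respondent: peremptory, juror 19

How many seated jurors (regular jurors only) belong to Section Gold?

Removed: #2, #3, #8, #10, #11, #12, #14, #15, #19, #21.
Seated jurors 1–9: #1, #4, #5, #6, #7, #9, #13, #16, #17 (alternates #18, #20 not counted).
Of those, in Section Gold: #16 → 1.

1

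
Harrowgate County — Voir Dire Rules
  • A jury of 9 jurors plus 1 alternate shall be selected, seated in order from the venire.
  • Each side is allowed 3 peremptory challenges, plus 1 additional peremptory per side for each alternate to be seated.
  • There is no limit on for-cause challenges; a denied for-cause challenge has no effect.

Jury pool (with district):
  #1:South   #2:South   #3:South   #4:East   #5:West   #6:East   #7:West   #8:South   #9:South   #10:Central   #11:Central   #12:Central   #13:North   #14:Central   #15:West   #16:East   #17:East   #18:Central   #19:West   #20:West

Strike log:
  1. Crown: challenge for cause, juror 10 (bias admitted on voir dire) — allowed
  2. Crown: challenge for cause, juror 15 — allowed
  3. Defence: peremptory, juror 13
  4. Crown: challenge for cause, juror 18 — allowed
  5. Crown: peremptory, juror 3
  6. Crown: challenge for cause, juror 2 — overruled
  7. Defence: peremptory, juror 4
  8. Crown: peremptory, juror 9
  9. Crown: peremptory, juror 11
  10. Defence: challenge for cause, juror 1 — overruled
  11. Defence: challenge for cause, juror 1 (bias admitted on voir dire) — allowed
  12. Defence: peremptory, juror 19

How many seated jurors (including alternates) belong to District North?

0

Removed: #1, #3, #4, #9, #10, #11, #13, #15, #18, #19.
Seated (10 incl. alternates): #2, #5, #6, #7, #8, #12, #14, #16, #17, #20.
None of those are in District North → 0.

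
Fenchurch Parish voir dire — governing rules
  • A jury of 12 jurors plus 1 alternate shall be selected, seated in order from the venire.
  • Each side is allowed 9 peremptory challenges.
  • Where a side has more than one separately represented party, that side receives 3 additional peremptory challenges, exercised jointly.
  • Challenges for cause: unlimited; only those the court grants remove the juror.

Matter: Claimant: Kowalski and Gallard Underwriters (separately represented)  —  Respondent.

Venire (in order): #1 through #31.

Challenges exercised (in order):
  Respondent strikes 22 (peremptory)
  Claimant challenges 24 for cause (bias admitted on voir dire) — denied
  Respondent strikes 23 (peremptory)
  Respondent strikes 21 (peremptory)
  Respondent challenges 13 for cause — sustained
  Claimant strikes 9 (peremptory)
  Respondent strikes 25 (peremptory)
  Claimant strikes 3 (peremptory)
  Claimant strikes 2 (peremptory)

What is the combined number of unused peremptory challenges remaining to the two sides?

14

Claimant allotment: 9 base + 3 multi-party = 12. Respondent allotment: 9.
Claimant peremptories used: #9, #3, #2 — 3 (the for-cause on #24 doesn't count).
Respondent peremptories used: #22, #23, #21, #25 — 4 (the for-cause on #13 doesn't count).
Remaining: (12 − 3) + (9 − 4) = 14.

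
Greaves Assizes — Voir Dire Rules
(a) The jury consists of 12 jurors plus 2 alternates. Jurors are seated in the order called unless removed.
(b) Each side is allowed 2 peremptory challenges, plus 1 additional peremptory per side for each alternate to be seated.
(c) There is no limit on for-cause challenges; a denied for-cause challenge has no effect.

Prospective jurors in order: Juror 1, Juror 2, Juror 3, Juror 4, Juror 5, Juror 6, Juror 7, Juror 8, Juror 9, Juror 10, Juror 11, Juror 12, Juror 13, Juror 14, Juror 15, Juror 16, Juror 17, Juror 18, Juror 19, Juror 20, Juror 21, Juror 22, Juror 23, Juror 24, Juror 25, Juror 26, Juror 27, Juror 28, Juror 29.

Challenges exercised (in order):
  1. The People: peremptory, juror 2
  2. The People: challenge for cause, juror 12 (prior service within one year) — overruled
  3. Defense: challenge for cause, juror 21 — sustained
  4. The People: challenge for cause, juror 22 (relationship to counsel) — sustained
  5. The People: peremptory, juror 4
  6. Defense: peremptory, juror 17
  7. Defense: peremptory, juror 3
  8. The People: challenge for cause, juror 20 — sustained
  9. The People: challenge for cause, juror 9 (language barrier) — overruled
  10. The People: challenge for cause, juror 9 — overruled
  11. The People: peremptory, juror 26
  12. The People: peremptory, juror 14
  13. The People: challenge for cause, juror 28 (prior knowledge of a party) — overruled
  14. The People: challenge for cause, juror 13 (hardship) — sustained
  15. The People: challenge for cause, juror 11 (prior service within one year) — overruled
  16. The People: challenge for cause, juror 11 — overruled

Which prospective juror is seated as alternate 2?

23

Removed: #2, #3, #4, #13, #14, #17, #20, #21, #22, #26. (#9, #11, #12, #28 stay — for-cause denied.)
Seating in order: seats 1–12 → #1, #5, #6, #7, #8, #9, #10, #11, #12, #15, #16, #18; alternates → #19, #23.
So alternate 2 is #23.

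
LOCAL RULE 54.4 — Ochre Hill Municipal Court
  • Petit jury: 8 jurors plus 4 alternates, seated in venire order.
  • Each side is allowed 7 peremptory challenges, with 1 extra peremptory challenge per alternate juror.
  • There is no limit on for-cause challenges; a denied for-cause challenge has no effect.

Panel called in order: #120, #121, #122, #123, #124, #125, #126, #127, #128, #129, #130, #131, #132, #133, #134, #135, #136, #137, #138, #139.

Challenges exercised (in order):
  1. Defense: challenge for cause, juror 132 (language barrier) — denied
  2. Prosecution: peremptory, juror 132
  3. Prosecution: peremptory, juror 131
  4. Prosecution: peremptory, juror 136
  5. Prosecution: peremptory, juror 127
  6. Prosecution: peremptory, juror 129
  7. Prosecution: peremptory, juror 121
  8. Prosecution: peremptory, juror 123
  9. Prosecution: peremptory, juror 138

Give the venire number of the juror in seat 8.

133

Removed: #121, #123, #127, #129, #131, #132, #136, #138.
Seating in order: seats 1–8 → #120, #122, #124, #125, #126, #128, #130, #133; alternates → #134, #135, #137, #139.
So seat 8 is #133.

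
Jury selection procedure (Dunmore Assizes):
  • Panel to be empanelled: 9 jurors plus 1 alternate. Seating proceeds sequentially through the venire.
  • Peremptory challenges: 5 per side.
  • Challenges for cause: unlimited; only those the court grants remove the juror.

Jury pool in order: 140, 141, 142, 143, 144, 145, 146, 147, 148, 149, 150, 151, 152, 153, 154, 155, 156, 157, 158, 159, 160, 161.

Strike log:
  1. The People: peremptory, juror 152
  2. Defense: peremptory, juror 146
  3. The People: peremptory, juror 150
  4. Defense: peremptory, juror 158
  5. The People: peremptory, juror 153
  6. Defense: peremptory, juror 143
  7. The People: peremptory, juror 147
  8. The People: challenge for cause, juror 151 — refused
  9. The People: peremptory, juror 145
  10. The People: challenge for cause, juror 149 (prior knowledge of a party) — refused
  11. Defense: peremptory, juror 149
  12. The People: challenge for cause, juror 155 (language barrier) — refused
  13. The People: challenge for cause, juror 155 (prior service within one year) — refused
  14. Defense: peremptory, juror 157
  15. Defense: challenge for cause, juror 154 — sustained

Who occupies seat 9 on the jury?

Removed: #143, #145, #146, #147, #149, #150, #152, #153, #154, #157, #158. (#151, #155 stay — for-cause denied.)
Filling seats in venire order through position 9: #140, #141, #142, #144, #148, #151, #155, #156, #159.
So seat 9 is #159.

159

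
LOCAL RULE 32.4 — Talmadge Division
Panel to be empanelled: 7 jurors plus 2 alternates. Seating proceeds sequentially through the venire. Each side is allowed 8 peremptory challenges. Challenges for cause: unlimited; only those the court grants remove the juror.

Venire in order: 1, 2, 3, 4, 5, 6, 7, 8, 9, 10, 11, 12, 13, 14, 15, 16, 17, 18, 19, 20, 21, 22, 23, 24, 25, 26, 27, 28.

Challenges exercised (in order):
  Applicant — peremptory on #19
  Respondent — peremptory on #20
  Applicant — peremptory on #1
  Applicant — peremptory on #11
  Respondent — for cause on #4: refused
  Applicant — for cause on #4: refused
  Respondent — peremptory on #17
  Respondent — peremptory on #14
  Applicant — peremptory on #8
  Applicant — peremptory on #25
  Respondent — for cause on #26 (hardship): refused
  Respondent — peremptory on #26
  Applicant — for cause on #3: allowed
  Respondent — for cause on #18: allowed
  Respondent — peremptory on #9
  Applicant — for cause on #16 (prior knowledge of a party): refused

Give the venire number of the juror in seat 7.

12

Removed: #1, #3, #8, #9, #11, #14, #17, #18, #19, #20, #25, #26. (#4, #16 stay — for-cause denied.)
Seating in order: seats 1–7 → #2, #4, #5, #6, #7, #10, #12; alternates → #13, #15.
So seat 7 is #12.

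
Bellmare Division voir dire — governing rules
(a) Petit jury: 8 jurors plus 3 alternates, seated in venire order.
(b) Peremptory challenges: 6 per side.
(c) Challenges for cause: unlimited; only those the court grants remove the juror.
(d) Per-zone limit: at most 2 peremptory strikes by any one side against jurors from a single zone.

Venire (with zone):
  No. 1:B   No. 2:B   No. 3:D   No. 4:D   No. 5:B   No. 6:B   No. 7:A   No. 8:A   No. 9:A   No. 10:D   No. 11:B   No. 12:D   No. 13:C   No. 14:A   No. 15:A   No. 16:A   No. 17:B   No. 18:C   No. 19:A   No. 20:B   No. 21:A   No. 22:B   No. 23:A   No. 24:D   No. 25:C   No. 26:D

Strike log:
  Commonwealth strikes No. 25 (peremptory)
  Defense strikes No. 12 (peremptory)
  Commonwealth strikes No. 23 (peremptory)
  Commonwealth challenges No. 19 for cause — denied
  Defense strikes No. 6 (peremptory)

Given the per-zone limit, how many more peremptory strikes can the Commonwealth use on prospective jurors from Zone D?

2

Commonwealth peremptories so far: #25, #23 — 2 of 6 used, 4 left overall.
Against Zone D: none yet — per-zone cap 2 leaves 2.
Binding limit: min(4, 2) = 2.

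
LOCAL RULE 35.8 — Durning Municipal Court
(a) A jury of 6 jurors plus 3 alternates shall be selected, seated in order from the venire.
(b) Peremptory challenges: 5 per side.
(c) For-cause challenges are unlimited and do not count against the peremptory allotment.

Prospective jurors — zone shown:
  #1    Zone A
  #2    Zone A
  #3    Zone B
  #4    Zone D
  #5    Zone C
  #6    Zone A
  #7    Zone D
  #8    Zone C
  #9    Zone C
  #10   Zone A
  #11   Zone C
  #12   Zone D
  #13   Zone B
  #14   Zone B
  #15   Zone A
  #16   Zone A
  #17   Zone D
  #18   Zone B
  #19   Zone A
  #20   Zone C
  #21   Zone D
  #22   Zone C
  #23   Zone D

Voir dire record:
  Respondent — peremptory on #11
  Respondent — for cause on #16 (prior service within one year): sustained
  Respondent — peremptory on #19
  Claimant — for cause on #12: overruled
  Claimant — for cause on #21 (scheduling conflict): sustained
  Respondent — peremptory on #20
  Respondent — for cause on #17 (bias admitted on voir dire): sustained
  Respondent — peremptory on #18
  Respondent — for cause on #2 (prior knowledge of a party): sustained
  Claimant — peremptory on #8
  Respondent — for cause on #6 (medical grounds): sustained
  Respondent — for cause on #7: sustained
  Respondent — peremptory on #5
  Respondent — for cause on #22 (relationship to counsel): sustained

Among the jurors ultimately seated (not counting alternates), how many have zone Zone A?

2

Removed: #2, #5, #6, #7, #8, #11, #16, #17, #18, #19, #20, #21, #22.
Seated jurors 1–6: #1, #3, #4, #9, #10, #12 (alternates #13, #14, #15 not counted).
Of those, in Zone A: #1, #10 → 2.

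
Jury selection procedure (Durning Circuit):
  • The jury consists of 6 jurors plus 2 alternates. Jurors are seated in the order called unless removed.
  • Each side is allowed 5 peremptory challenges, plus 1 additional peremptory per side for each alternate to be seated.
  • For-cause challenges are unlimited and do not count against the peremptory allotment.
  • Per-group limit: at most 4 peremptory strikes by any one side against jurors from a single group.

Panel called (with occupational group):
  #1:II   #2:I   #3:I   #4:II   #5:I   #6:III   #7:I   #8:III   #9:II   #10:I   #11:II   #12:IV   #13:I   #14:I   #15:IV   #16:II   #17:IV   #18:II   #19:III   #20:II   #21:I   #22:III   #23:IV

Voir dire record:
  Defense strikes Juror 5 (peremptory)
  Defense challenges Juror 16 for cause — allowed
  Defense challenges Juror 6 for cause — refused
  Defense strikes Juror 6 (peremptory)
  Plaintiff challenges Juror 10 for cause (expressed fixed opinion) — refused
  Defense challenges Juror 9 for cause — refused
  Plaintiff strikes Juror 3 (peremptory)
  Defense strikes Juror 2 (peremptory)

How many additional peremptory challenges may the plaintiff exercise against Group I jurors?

Plaintiff peremptories so far: #3 — 1 of 7 used, 6 left overall.
Against Group I: #3 — 1 used; per-group cap 4 leaves 3.
Binding limit: min(6, 3) = 3.

3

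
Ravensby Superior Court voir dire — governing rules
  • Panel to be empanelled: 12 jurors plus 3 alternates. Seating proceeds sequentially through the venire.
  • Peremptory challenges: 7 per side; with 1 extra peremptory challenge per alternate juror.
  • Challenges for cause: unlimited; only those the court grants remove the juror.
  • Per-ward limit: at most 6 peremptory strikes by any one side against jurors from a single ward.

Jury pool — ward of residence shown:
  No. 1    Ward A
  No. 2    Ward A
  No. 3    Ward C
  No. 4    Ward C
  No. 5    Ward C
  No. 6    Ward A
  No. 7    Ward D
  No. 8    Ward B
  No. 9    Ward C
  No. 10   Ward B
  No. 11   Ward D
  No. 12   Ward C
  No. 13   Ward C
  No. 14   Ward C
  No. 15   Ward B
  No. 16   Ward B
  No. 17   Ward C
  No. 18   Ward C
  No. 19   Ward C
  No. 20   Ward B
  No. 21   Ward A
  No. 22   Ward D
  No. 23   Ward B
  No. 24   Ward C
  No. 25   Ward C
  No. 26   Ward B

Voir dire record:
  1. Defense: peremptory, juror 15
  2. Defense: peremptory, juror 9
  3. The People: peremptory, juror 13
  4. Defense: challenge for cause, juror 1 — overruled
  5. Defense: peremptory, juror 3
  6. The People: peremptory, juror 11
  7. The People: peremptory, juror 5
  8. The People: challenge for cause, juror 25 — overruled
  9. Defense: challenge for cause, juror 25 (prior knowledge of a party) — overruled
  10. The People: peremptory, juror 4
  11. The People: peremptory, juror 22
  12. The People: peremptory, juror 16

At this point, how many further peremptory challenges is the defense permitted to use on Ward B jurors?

Defense peremptories so far: #15, #9, #3 — 3 of 10 used, 7 left overall.
Against Ward B: #15 — 1 used; per-ward cap 6 leaves 5.
Binding limit: min(7, 5) = 5.

5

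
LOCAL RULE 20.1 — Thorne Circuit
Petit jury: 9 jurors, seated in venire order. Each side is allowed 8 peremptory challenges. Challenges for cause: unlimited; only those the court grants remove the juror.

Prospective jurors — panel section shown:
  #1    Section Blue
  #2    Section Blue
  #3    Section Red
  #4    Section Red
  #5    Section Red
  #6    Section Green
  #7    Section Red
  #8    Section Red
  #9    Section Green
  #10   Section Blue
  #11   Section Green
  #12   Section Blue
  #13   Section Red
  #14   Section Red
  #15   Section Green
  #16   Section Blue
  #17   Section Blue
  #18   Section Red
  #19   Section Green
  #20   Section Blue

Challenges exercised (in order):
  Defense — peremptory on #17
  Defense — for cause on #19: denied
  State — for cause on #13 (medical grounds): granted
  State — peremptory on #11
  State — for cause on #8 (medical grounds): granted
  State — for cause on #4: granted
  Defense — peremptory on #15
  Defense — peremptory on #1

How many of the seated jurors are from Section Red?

4

Removed: #1, #4, #8, #11, #13, #15, #17.
Seated jurors 1–9: #2, #3, #5, #6, #7, #9, #10, #12, #14.
Of those, in Section Red: #3, #5, #7, #14 → 4.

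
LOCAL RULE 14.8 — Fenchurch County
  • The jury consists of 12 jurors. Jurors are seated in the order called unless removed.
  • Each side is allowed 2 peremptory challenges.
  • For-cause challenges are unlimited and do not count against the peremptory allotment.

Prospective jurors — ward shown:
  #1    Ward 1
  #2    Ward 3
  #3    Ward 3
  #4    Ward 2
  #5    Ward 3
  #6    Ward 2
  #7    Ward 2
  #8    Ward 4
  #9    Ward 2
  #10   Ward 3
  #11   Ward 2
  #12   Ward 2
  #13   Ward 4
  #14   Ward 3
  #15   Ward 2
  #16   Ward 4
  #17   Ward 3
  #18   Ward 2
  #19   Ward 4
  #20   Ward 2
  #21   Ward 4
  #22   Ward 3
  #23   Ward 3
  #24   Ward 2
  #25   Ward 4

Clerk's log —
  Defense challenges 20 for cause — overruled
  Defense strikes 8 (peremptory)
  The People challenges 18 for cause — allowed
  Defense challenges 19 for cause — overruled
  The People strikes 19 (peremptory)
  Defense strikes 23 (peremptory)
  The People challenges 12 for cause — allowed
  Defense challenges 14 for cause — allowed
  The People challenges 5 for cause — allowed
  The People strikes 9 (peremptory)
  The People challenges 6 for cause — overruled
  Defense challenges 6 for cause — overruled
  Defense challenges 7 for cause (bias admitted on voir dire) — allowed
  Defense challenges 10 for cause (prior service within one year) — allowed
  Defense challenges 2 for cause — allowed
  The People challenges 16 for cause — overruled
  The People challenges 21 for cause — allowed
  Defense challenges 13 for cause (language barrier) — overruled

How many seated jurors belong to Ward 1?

1

Removed: #2, #5, #7, #8, #9, #10, #12, #14, #18, #19, #21, #23.
Seated jurors 1–12: #1, #3, #4, #6, #11, #13, #15, #16, #17, #20, #22, #24.
Of those, in Ward 1: #1 → 1.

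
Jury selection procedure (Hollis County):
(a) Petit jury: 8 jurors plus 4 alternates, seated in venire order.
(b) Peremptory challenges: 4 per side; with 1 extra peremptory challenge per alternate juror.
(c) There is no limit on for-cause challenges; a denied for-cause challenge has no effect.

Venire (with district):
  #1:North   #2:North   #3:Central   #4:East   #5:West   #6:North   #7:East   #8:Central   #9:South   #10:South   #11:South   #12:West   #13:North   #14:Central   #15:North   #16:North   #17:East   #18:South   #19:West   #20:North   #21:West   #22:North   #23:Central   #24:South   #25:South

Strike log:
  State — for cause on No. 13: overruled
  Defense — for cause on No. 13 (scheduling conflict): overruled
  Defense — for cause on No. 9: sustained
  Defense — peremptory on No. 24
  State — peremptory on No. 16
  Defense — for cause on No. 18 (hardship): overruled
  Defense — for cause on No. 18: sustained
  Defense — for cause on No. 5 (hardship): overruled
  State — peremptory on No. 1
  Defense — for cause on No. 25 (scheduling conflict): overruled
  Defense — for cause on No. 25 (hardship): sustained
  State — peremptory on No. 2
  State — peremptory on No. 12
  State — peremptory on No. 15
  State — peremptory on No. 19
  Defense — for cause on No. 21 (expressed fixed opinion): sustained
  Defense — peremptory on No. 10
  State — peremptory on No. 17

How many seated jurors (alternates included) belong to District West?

1

Removed: #1, #2, #9, #10, #12, #15, #16, #17, #18, #19, #21, #24, #25.
Seated (12 incl. alternates): #3, #4, #5, #6, #7, #8, #11, #13, #14, #20, #22, #23.
Of those, in District West: #5 → 1.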